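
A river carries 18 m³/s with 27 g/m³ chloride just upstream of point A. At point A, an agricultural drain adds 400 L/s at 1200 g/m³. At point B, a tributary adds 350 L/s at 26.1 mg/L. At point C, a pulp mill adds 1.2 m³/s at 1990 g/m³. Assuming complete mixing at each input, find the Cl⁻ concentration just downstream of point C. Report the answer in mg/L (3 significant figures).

400 L/s = 0.4 m³/s.
After input A: C = (18·27 + 0.4·1200) / 18.4 = 52.5 mg/L.
350 L/s = 0.35 m³/s.
After input B: C = (18.4·52.5 + 0.35·26.1) / 18.75 = 52.01 mg/L.
After input C: C = (18.75·52.01 + 1.2·1990) / 19.95 = 168.6 mg/L.

169 mg/L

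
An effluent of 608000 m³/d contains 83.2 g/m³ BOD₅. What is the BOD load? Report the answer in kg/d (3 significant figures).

50600 kg/d

608000 m³/d = 7.037 m³/s.
Mass flux = Q·C = 7.037 m³/s × 83.2 g/m³ = 585.5 g/s.
= 585.5 g/s × 86.4 = 5.059e+04 kg/d.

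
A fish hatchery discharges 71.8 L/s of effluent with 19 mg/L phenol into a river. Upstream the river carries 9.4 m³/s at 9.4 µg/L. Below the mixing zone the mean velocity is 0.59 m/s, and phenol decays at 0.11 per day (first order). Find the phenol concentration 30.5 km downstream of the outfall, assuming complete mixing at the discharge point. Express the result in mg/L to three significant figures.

0.144 mg/L

71.8 L/s = 0.0718 m³/s.
9.4 µg/L = 0.0094 mg/L.
After complete mixing, C₀ = (0.0718·19 + 9.4·0.0094) / 9.472 = 0.1534 mg/L.
Travel time t = 3.05e+04 m / 0.59 m/s = 5.169e+04 s = 0.5983 d.
C = 0.1534·exp(−0.11·0.5983) = 0.1534·0.9363 = 0.1436 mg/L.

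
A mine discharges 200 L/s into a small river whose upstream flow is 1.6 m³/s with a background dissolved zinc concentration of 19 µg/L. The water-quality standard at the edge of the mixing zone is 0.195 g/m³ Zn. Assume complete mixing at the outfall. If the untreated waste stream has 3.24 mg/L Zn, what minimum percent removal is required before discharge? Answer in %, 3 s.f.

50.5 %

200 L/s = 0.2 m³/s.
19 µg/L = 0.019 mg/L.
Mass balance: 0.195·1.8 = 0.2·Cₑ + 1.6·0.019.
Cₑ = (0.351 − 0.0304) / 0.2 = 1.603 mg/L.
Required removal = 1 − 1.603/3.24 = 50.52 %.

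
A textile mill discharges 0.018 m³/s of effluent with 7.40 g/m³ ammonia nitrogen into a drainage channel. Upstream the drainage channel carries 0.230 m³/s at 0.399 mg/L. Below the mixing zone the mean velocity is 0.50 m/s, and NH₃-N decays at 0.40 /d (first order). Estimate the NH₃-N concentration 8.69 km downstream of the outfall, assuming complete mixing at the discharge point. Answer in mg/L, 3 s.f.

0.837 mg/L

After complete mixing, C₀ = (0.018·7.4 + 0.23·0.399) / 0.248 = 0.9071 mg/L.
Travel time t = 8690 m / 0.50 m/s = 1.738e+04 s = 0.2012 d.
C = 0.9071·exp(−0.40·0.2012) = 0.9071·0.9227 = 0.837 mg/L.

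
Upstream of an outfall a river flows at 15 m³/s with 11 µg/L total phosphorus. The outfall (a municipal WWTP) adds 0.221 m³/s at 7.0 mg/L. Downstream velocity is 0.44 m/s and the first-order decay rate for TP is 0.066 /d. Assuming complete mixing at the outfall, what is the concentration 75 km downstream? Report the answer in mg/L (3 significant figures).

0.0987 mg/L

11 µg/L = 0.011 mg/L.
After complete mixing, C₀ = (0.221·7 + 15·0.011) / 15.22 = 0.1125 mg/L.
Travel time t = 7.5e+04 m / 0.44 m/s = 1.705e+05 s = 1.973 d.
C = 0.1125·exp(−0.066·1.973) = 0.1125·0.8779 = 0.09874 mg/L.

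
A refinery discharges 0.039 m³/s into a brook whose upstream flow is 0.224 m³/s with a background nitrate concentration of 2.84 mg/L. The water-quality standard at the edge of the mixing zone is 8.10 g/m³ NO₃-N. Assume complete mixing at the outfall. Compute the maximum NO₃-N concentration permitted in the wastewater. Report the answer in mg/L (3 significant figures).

Mass balance: 8.1·0.263 = 0.039·Cₑ + 0.224·2.84.
Cₑ = (2.13 − 0.6362) / 0.039 = 38.31 mg/L.

38.3 mg/L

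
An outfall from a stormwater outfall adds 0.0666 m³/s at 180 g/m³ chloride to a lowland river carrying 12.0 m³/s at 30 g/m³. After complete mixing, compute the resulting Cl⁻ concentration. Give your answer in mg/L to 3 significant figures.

30.8 mg/L

Flow-weighted mixing gives C = (0.0666·180 + 12·30) / (0.0666 + 12) = 372/12.07 = 30.83 mg/L.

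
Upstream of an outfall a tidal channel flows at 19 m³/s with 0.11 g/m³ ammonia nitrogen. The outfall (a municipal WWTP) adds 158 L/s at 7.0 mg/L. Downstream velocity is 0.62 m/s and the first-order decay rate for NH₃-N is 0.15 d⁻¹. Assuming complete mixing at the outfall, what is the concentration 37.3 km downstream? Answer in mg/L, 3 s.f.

158 L/s = 0.158 m³/s.
After complete mixing, C₀ = (0.158·7 + 19·0.11) / 19.16 = 0.1668 mg/L.
Travel time t = 3.73e+04 m / 0.62 m/s = 6.016e+04 s = 0.6963 d.
C = 0.1668·exp(−0.15·0.6963) = 0.1668·0.9008 = 0.1503 mg/L.

0.150 mg/L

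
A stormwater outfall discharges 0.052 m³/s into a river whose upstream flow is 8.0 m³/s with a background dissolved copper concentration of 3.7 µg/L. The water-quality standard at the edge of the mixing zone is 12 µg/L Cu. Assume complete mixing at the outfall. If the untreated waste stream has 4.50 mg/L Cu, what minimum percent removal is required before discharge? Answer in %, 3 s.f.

71.4 %

3.7 µg/L = 0.0037 mg/L.
12 µg/L = 0.012 mg/L.
Mass balance: 0.012·8.052 = 0.052·Cₑ + 8·0.0037.
Cₑ = (0.09662 − 0.0296) / 0.052 = 1.289 mg/L.
Required removal = 1 − 1.289/4.50 = 71.36 %.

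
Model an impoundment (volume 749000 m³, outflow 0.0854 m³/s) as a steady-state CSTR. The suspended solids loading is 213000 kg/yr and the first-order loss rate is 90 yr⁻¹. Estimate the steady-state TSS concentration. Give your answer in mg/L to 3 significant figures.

Outflow Q = 0.0854 m³/s × 3.156e+07 s/yr = 2.695e+06 m³/yr.
Steady-state CSTR mass balance: W = Q·C + k·V·C, so C = W/(Q + kV).
Q + kV = 2.695e+06 + 90·749000 = 7.011e+07 m³/yr.
C = 213000/7.011e+07 = 0.003038 kg/m³ = 3.038 mg/L.

3.04 mg/L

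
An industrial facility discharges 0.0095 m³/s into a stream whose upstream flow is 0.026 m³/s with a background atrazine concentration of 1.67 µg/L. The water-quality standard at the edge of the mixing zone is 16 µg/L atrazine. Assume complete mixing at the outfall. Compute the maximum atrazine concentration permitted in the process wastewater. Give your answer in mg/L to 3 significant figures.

1.67 µg/L = 0.00167 mg/L.
16 µg/L = 0.016 mg/L.
Mass balance: 0.016·0.0355 = 0.0095·Cₑ + 0.026·0.00167.
Cₑ = (0.000568 − 4.342e-05) / 0.0095 = 0.05522 mg/L.

0.0552 mg/L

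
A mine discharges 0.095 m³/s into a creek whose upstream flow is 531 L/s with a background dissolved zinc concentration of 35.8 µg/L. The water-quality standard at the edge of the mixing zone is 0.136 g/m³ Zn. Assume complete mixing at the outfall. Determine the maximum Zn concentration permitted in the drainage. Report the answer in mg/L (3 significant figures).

0.696 mg/L

531 L/s = 0.531 m³/s.
35.8 µg/L = 0.0358 mg/L.
Mass balance: 0.136·0.626 = 0.095·Cₑ + 0.531·0.0358.
Cₑ = (0.08514 − 0.01901) / 0.095 = 0.6961 mg/L.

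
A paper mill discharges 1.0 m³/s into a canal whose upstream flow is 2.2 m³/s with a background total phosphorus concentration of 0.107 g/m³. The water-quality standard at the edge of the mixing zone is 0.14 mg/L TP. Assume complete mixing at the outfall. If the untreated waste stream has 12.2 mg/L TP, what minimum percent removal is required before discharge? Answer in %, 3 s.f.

Mass balance: 0.14·3.2 = 1·Cₑ + 2.2·0.107.
Cₑ = (0.448 − 0.2354) / 1 = 0.2126 mg/L.
Required removal = 1 − 0.2126/12.2 = 98.26 %.

98.3 %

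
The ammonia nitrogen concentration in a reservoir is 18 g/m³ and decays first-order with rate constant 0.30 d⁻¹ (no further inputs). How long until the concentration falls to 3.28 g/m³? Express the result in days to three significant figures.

t = ln(C₀/C)/k = ln(18/3.28)/0.30 = 1.703/0.30 = 5.675 d.

5.68 d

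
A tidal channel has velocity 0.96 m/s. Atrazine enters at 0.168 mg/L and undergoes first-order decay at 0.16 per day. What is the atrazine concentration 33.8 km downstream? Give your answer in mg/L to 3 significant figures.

Travel time t = 33.8 km / 0.96 m/s = 3.38e+04/0.96 = 3.521e+04 s = 0.4075 d.
First-order decay: C = 0.168·exp(−0.16·0.4075) = 0.168·0.9369 = 0.1574 mg/L.

0.157 mg/L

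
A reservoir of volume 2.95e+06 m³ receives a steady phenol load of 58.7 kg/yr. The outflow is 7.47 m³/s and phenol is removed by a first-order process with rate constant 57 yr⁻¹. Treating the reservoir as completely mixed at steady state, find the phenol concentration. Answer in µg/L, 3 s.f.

Outflow Q = 7.47 m³/s × 3.156e+07 s/yr = 2.357e+08 m³/yr.
Steady-state CSTR mass balance: W = Q·C + k·V·C, so C = W/(Q + kV).
Q + kV = 2.357e+08 + 57·2.95e+06 = 4.039e+08 m³/yr.
C = 58.7/4.039e+08 = 1.453e-07 kg/m³ = 0.0001453 mg/L = 0.1453 µg/L.

0.145 µg/L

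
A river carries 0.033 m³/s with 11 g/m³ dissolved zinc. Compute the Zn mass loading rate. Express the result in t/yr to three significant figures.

Mass flux = Q·C = 0.033 m³/s × 11 g/m³ = 0.363 g/s.
= 0.363 g/s × 31.56 = 11.46 t/yr.

11.5 t/yr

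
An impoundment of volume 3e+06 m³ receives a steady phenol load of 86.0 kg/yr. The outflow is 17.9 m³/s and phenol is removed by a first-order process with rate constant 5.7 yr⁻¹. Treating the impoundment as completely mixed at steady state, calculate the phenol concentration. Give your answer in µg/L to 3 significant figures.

0.148 µg/L

Outflow Q = 17.9 m³/s × 3.156e+07 s/yr = 5.649e+08 m³/yr.
Steady-state CSTR mass balance: W = Q·C + k·V·C, so C = W/(Q + kV).
Q + kV = 5.649e+08 + 5.7·3e+06 = 5.82e+08 m³/yr.
C = 86.0/5.82e+08 = 1.478e-07 kg/m³ = 0.0001478 mg/L = 0.1478 µg/L.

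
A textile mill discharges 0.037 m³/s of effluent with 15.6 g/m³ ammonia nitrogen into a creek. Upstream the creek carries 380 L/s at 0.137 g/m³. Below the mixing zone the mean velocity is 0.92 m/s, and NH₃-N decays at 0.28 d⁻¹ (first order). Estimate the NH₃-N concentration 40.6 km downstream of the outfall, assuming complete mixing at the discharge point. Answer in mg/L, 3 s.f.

1.31 mg/L

380 L/s = 0.38 m³/s.
After complete mixing, C₀ = (0.037·15.6 + 0.38·0.137) / 0.417 = 1.509 mg/L.
Travel time t = 4.06e+04 m / 0.92 m/s = 4.413e+04 s = 0.5108 d.
C = 1.509·exp(−0.28·0.5108) = 1.509·0.8667 = 1.308 mg/L.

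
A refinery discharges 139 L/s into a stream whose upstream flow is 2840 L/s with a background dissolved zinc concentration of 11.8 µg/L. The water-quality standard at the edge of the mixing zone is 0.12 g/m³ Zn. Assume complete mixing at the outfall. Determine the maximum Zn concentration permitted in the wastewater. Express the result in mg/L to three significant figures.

2.33 mg/L

139 L/s = 0.139 m³/s.
2840 L/s = 2.84 m³/s.
11.8 µg/L = 0.0118 mg/L.
Mass balance: 0.12·2.979 = 0.139·Cₑ + 2.84·0.0118.
Cₑ = (0.3575 − 0.03351) / 0.139 = 2.331 mg/L.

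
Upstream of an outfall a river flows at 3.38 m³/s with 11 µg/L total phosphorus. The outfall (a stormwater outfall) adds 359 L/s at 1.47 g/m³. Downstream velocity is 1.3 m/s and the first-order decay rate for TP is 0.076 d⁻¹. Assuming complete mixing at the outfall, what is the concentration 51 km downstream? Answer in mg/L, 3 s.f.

0.146 mg/L

359 L/s = 0.359 m³/s.
11 µg/L = 0.011 mg/L.
After complete mixing, C₀ = (0.359·1.47 + 3.38·0.011) / 3.739 = 0.1511 mg/L.
Travel time t = 5.1e+04 m / 1.3 m/s = 3.923e+04 s = 0.4541 d.
C = 0.1511·exp(−0.076·0.4541) = 0.1511·0.9661 = 0.146 mg/L.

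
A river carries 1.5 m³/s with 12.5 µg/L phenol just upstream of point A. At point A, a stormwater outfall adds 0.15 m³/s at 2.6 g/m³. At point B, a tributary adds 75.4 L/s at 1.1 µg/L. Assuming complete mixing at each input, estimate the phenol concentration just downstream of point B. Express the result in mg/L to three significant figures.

12.5 µg/L = 0.0125 mg/L.
After input A: C = (1.5·0.0125 + 0.15·2.6) / 1.65 = 0.2477 mg/L.
75.4 L/s = 0.0754 m³/s.
1.1 µg/L = 0.0011 mg/L.
After input B: C = (1.65·0.2477 + 0.0754·0.0011) / 1.725 = 0.2369 mg/L.

0.237 mg/L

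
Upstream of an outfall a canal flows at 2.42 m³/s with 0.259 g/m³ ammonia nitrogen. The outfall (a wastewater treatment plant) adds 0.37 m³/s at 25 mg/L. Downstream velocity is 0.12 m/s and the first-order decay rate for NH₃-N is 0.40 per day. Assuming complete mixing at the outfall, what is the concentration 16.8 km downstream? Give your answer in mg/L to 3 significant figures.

1.85 mg/L

After complete mixing, C₀ = (0.37·25 + 2.42·0.259) / 2.79 = 3.54 mg/L.
Travel time t = 1.68e+04 m / 0.12 m/s = 1.4e+05 s = 1.62 d.
C = 3.54·exp(−0.40·1.62) = 3.54·0.523 = 1.852 mg/L.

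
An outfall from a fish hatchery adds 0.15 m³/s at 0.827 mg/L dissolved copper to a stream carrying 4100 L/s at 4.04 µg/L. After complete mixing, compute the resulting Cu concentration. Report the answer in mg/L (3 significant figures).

4100 L/s = 4.1 m³/s.
4.04 µg/L = 0.00404 mg/L.
Flow-weighted mixing gives C = (0.15·0.827 + 4.1·0.00404) / (0.15 + 4.1) = 0.1406/4.25 = 0.03309 mg/L.

0.0331 mg/L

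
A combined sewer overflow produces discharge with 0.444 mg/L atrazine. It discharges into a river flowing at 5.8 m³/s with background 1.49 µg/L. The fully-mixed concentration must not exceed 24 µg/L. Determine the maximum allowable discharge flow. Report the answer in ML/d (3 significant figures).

1.49 µg/L = 0.00149 mg/L.
24 µg/L = 0.024 mg/L.
Mass balance at complete mixing: C_std·(Q_w + Q_r) = Q_w·C_e + Q_r·C_b.
Rearranging, Q_w = Q_r·(C_std − C_b)/(C_e − C_std) = 5.8·(0.024 − 0.00149) / (0.444 − 0.024) = 0.3109 m³/s.
= 26.86 ML/d.

26.9 ML/d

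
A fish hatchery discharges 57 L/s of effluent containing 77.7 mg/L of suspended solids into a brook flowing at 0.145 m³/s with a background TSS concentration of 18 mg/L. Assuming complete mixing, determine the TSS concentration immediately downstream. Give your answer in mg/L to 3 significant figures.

34.8 mg/L

57 L/s = 0.057 m³/s.
Flow-weighted mixing gives C = (0.057·77.7 + 0.145·18) / (0.057 + 0.145) = 7.039/0.202 = 34.85 mg/L.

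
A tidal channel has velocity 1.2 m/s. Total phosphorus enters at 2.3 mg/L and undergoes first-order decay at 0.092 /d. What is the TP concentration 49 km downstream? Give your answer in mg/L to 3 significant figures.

2.20 mg/L

Travel time t = 49 km / 1.2 m/s = 4.9e+04/1.2 = 4.083e+04 s = 0.4726 d.
First-order decay: C = 2.3·exp(−0.092·0.4726) = 2.3·0.9575 = 2.202 mg/L.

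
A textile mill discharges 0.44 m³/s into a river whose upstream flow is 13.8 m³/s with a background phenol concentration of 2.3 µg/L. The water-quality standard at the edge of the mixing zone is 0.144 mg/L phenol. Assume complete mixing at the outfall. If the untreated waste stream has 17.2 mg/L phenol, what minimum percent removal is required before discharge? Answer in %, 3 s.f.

2.3 µg/L = 0.0023 mg/L.
Mass balance: 0.144·14.24 = 0.44·Cₑ + 13.8·0.0023.
Cₑ = (2.051 − 0.03174) / 0.44 = 4.588 mg/L.
Required removal = 1 − 4.588/17.2 = 73.32 %.

73.3 %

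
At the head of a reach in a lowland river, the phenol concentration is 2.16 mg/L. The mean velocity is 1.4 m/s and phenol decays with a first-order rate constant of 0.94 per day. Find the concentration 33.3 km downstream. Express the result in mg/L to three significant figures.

1.67 mg/L

Travel time t = 33.3 km / 1.4 m/s = 3.33e+04/1.4 = 2.379e+04 s = 0.2753 d.
First-order decay: C = 2.16·exp(−0.94·0.2753) = 2.16·0.772 = 1.668 mg/L.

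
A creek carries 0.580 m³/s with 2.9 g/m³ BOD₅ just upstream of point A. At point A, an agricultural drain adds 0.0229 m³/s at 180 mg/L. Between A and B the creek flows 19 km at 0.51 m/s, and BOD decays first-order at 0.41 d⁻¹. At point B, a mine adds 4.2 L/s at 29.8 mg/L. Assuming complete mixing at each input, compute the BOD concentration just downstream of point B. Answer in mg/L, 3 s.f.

8.22 mg/L

After input A: C = (0.58·2.9 + 0.0229·180) / 0.6029 = 9.627 mg/L.
Over the 19 km reach to input B (t = 3.725e+04 s = 0.4312 d), decay gives C = 9.627·exp(−0.41·0.4312) = 8.067 mg/L.
4.2 L/s = 0.0042 m³/s.
After input B: C = (0.6029·8.067 + 0.0042·29.8) / 0.6071 = 8.217 mg/L.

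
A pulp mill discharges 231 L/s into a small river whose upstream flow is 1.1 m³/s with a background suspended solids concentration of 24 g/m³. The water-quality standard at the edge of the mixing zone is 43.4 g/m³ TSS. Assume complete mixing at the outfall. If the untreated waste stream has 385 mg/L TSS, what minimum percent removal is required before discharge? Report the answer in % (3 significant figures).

64.7 %

231 L/s = 0.231 m³/s.
Mass balance: 43.4·1.331 = 0.231·Cₑ + 1.1·24.
Cₑ = (57.77 − 26.4) / 0.231 = 135.8 mg/L.
Required removal = 1 − 135.8/385 = 64.73 %.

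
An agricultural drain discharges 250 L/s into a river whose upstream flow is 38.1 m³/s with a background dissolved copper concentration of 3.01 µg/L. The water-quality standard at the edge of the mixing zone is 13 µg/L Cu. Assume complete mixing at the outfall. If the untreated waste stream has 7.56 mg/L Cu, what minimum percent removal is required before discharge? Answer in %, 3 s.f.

250 L/s = 0.25 m³/s.
3.01 µg/L = 0.00301 mg/L.
13 µg/L = 0.013 mg/L.
Mass balance: 0.013·38.35 = 0.25·Cₑ + 38.1·0.00301.
Cₑ = (0.4986 − 0.1147) / 0.25 = 1.535 mg/L.
Required removal = 1 − 1.535/7.56 = 79.69 %.

79.7 %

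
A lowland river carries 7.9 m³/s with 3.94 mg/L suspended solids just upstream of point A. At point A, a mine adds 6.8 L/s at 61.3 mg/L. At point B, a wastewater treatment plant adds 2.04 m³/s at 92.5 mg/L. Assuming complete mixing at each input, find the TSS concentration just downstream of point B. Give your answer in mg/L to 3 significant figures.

6.8 L/s = 0.0068 m³/s.
After input A: C = (7.9·3.94 + 0.0068·61.3) / 7.907 = 3.989 mg/L.
After input B: C = (7.907·3.989 + 2.04·92.5) / 9.947 = 22.14 mg/L.

22.1 mg/L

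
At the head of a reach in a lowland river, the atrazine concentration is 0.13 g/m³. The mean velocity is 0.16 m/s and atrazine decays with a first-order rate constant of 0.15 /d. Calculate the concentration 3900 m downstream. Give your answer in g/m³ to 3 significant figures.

Travel time t = 3900 m / 0.16 m/s = 3900/0.16 = 2.438e+04 s = 0.2821 d.
First-order decay: C = 0.13·exp(−0.15·0.2821) = 0.13·0.9586 = 0.1246 g/m³.

0.125 g/m³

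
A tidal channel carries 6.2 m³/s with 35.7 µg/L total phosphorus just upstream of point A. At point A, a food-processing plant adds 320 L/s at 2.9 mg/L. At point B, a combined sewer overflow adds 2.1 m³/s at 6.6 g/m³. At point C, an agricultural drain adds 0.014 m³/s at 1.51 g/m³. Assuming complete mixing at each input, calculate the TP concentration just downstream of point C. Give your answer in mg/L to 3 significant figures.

35.7 µg/L = 0.0357 mg/L.
320 L/s = 0.32 m³/s.
After input A: C = (6.2·0.0357 + 0.32·2.9) / 6.52 = 0.1763 mg/L.
After input B: C = (6.52·0.1763 + 2.1·6.6) / 8.62 = 1.741 mg/L.
After input C: C = (8.62·1.741 + 0.014·1.51) / 8.634 = 1.741 mg/L.

1.74 mg/L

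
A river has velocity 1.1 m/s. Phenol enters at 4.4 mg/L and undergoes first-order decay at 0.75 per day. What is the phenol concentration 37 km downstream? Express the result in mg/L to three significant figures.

Travel time t = 37 km / 1.1 m/s = 3.7e+04/1.1 = 3.364e+04 s = 0.3893 d.
First-order decay: C = 4.4·exp(−0.75·0.3893) = 4.4·0.7468 = 3.286 mg/L.

3.29 mg/L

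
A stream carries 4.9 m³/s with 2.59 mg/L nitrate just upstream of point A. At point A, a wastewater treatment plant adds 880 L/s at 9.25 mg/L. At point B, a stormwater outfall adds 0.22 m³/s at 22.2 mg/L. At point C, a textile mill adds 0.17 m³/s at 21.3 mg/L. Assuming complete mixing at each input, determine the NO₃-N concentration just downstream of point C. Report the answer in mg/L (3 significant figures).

880 L/s = 0.88 m³/s.
After input A: C = (4.9·2.59 + 0.88·9.25) / 5.78 = 3.604 mg/L.
After input B: C = (5.78·3.604 + 0.22·22.2) / 6 = 4.286 mg/L.
After input C: C = (6·4.286 + 0.17·21.3) / 6.17 = 4.755 mg/L.

4.75 mg/L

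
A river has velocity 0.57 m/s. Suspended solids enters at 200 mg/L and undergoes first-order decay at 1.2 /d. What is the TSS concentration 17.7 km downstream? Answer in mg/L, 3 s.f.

130 mg/L

Travel time t = 17.7 km / 0.57 m/s = 1.77e+04/0.57 = 3.105e+04 s = 0.3594 d.
First-order decay: C = 200·exp(−1.2·0.3594) = 200·0.6497 = 129.9 mg/L.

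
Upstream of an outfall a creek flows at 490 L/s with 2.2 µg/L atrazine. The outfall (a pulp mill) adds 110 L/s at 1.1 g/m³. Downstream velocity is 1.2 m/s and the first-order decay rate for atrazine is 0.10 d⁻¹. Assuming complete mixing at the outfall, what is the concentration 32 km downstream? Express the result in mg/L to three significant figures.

110 L/s = 0.11 m³/s.
490 L/s = 0.49 m³/s.
2.2 µg/L = 0.0022 mg/L.
After complete mixing, C₀ = (0.11·1.1 + 0.49·0.0022) / 0.6 = 0.2035 mg/L.
Travel time t = 3.2e+04 m / 1.2 m/s = 2.667e+04 s = 0.3086 d.
C = 0.2035·exp(−0.10·0.3086) = 0.2035·0.9696 = 0.1973 mg/L.

0.197 mg/L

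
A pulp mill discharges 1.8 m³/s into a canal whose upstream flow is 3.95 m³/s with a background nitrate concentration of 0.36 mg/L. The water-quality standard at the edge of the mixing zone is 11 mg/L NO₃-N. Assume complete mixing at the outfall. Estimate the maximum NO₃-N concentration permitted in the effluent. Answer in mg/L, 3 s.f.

Mass balance: 11·5.75 = 1.8·Cₑ + 3.95·0.36.
Cₑ = (63.25 − 1.422) / 1.8 = 34.35 mg/L.

34.3 mg/L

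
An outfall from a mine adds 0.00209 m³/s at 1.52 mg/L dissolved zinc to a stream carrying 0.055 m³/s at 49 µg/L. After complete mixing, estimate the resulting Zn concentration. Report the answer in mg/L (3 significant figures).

49 µg/L = 0.049 mg/L.
By mass balance at complete mixing, C = (0.00209·1.52 + 0.055·0.049) / (0.00209 + 0.055) = 0.005872/0.05709 = 0.1029 mg/L.

0.103 mg/L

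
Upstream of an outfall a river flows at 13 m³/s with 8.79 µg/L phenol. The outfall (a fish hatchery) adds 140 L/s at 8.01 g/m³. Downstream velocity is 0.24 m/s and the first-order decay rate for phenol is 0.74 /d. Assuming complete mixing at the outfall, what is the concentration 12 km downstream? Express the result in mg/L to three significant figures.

140 L/s = 0.14 m³/s.
8.79 µg/L = 0.00879 mg/L.
After complete mixing, C₀ = (0.14·8.01 + 13·0.00879) / 13.14 = 0.09404 mg/L.
Travel time t = 1.2e+04 m / 0.24 m/s = 5e+04 s = 0.5787 d.
C = 0.09404·exp(−0.74·0.5787) = 0.09404·0.6517 = 0.06128 mg/L.

0.0613 mg/L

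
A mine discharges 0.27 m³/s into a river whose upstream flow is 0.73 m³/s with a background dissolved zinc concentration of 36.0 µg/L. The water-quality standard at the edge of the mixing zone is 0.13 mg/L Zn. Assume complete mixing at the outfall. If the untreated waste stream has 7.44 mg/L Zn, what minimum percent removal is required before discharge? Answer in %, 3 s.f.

94.8 %

36.0 µg/L = 0.036 mg/L.
Mass balance: 0.13·1 = 0.27·Cₑ + 0.73·0.036.
Cₑ = (0.13 − 0.02628) / 0.27 = 0.3841 mg/L.
Required removal = 1 − 0.3841/7.44 = 94.84 %.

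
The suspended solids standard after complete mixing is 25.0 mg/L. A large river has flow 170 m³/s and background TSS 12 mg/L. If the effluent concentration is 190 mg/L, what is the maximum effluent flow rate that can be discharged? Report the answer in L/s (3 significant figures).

13400 L/s

Mass balance at complete mixing: C_std·(Q_w + Q_r) = Q_w·C_e + Q_r·C_b.
Rearranging, Q_w = Q_r·(C_std − C_b)/(C_e − C_std) = 170·(25 − 12) / (190 − 25) = 13.39 m³/s.
= 1.339e+04 L/s.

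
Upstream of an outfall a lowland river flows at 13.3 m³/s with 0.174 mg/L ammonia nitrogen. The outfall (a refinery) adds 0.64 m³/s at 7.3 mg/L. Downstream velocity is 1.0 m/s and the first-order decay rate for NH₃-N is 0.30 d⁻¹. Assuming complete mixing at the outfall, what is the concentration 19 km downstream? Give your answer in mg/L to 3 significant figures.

After complete mixing, C₀ = (0.64·7.3 + 13.3·0.174) / 13.94 = 0.5012 mg/L.
Travel time t = 1.9e+04 m / 1.0 m/s = 1.9e+04 s = 0.2199 d.
C = 0.5012·exp(−0.30·0.2199) = 0.5012·0.9362 = 0.4692 mg/L.

0.469 mg/L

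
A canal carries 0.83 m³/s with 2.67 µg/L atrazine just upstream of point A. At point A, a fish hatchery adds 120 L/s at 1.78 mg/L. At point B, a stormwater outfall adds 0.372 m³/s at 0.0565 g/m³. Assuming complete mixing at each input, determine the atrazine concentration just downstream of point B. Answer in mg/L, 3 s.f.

2.67 µg/L = 0.00267 mg/L.
120 L/s = 0.12 m³/s.
After input A: C = (0.83·0.00267 + 0.12·1.78) / 0.95 = 0.2272 mg/L.
After input B: C = (0.95·0.2272 + 0.372·0.0565) / 1.322 = 0.1791 mg/L.

0.179 mg/L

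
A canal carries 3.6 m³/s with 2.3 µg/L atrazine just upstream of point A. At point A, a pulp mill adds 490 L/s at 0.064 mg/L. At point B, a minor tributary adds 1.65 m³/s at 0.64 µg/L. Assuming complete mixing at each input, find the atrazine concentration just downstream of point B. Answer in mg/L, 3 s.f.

0.00709 mg/L

2.3 µg/L = 0.0023 mg/L.
490 L/s = 0.49 m³/s.
After input A: C = (3.6·0.0023 + 0.49·0.064) / 4.09 = 0.009692 mg/L.
0.64 µg/L = 0.00064 mg/L.
After input B: C = (4.09·0.009692 + 1.65·0.00064) / 5.74 = 0.00709 mg/L.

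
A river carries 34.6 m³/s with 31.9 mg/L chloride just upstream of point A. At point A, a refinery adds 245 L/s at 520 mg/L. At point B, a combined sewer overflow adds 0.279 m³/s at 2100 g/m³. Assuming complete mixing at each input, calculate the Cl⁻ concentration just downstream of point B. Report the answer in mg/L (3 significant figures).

245 L/s = 0.245 m³/s.
After input A: C = (34.6·31.9 + 0.245·520) / 34.84 = 35.33 mg/L.
After input B: C = (34.84·35.33 + 0.279·2100) / 35.12 = 51.73 mg/L.

51.7 mg/L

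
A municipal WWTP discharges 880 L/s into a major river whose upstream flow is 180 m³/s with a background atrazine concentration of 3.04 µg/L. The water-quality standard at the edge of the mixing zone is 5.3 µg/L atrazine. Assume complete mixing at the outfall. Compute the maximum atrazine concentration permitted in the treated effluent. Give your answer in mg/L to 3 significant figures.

0.468 mg/L

880 L/s = 0.88 m³/s.
3.04 µg/L = 0.00304 mg/L.
5.3 µg/L = 0.0053 mg/L.
Mass balance: 0.0053·180.9 = 0.88·Cₑ + 180·0.00304.
Cₑ = (0.9587 − 0.5472) / 0.88 = 0.4676 mg/L.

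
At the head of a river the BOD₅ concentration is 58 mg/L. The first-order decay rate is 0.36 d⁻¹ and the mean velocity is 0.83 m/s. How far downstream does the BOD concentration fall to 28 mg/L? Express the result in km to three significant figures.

145 km

From C = C₀·e^(−kt), t = ln(C₀/C)/k = ln(58/28)/0.36 = 0.7282/0.36 = 2.023 d.
Distance = v·t = 0.83 m/s × 1.748e+05 s = 1.451e+05 m = 145.1 km.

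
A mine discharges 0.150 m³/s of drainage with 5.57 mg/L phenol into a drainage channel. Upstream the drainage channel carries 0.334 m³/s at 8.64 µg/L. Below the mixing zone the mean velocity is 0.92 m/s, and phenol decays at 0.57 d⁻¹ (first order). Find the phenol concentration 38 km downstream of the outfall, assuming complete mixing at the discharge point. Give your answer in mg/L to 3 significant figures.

1.32 mg/L

8.64 µg/L = 0.00864 mg/L.
After complete mixing, C₀ = (0.15·5.57 + 0.334·0.00864) / 0.484 = 1.732 mg/L.
Travel time t = 3.8e+04 m / 0.92 m/s = 4.13e+04 s = 0.4781 d.
C = 1.732·exp(−0.57·0.4781) = 1.732·0.7615 = 1.319 mg/L.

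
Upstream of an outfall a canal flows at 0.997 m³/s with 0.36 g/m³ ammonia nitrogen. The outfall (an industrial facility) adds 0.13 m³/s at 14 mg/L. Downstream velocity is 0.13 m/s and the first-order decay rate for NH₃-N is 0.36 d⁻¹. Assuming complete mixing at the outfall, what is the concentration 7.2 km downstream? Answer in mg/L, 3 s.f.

1.53 mg/L

After complete mixing, C₀ = (0.13·14 + 0.997·0.36) / 1.127 = 1.933 mg/L.
Travel time t = 7200 m / 0.13 m/s = 5.538e+04 s = 0.641 d.
C = 1.933·exp(−0.36·0.641) = 1.933·0.7939 = 1.535 mg/L.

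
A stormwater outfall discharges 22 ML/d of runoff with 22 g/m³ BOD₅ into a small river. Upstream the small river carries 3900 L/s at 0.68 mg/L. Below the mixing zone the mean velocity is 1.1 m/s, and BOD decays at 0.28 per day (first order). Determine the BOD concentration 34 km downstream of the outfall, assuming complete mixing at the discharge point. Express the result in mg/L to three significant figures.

22 ML/d = 0.2546 m³/s.
3900 L/s = 3.9 m³/s.
After complete mixing, C₀ = (0.2546·22 + 3.9·0.68) / 4.155 = 1.987 mg/L.
Travel time t = 3.4e+04 m / 1.1 m/s = 3.091e+04 s = 0.3577 d.
C = 1.987·exp(−0.28·0.3577) = 1.987·0.9047 = 1.797 mg/L.

1.80 mg/L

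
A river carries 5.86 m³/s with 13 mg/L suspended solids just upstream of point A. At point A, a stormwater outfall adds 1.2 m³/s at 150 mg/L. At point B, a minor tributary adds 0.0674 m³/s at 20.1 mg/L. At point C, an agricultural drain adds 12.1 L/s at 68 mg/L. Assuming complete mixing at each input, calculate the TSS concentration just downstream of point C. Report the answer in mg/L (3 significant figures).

36.2 mg/L

After input A: C = (5.86·13 + 1.2·150) / 7.06 = 36.29 mg/L.
After input B: C = (7.06·36.29 + 0.0674·20.1) / 7.127 = 36.13 mg/L.
12.1 L/s = 0.0121 m³/s.
After input C: C = (7.127·36.13 + 0.0121·68) / 7.14 = 36.19 mg/L.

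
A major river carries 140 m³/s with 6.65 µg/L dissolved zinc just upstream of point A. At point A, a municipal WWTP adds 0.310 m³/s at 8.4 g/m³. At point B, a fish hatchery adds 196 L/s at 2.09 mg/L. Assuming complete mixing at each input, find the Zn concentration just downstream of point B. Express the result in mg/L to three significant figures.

6.65 µg/L = 0.00665 mg/L.
After input A: C = (140·0.00665 + 0.31·8.4) / 140.3 = 0.02519 mg/L.
196 L/s = 0.196 m³/s.
After input B: C = (140.3·0.02519 + 0.196·2.09) / 140.5 = 0.02807 mg/L.

0.0281 mg/L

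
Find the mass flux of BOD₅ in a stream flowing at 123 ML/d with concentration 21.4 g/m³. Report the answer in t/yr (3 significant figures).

961 t/yr

123 ML/d = 1.424 m³/s.
Mass flux = Q·C = 1.424 m³/s × 21.4 g/m³ = 30.47 g/s.
= 30.47 g/s × 31.56 = 961.4 t/yr.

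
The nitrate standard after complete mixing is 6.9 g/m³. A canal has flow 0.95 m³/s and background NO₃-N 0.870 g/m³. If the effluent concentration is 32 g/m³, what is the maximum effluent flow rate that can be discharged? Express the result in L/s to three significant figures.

228 L/s

Mass balance at complete mixing: C_std·(Q_w + Q_r) = Q_w·C_e + Q_r·C_b.
Rearranging, Q_w = Q_r·(C_std − C_b)/(C_e − C_std) = 0.95·(6.9 − 0.87) / (32 − 6.9) = 0.2282 m³/s.
= 228.2 L/s.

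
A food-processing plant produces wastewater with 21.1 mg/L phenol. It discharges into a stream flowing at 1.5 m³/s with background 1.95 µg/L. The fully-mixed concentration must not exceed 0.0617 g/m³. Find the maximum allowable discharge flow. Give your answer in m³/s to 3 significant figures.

1.95 µg/L = 0.00195 mg/L.
Mass balance at complete mixing: C_std·(Q_w + Q_r) = Q_w·C_e + Q_r·C_b.
Rearranging, Q_w = Q_r·(C_std − C_b)/(C_e − C_std) = 1.5·(0.0617 − 0.00195) / (21.1 − 0.0617) = 0.00426 m³/s.

0.00426 m³/s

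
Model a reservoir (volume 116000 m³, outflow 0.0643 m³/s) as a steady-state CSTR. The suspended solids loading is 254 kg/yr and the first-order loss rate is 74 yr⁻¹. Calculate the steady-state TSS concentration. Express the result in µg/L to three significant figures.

Outflow Q = 0.0643 m³/s × 3.156e+07 s/yr = 2.029e+06 m³/yr.
Steady-state CSTR mass balance: W = Q·C + k·V·C, so C = W/(Q + kV).
Q + kV = 2.029e+06 + 74·116000 = 1.061e+07 m³/yr.
C = 254/1.061e+07 = 2.393e-05 kg/m³ = 0.02393 mg/L = 23.93 µg/L.

23.9 µg/L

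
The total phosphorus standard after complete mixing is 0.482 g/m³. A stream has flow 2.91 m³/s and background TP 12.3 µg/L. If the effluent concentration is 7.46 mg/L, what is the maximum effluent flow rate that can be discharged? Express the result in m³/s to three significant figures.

12.3 µg/L = 0.0123 mg/L.
Mass balance at complete mixing: C_std·(Q_w + Q_r) = Q_w·C_e + Q_r·C_b.
Rearranging, Q_w = Q_r·(C_std − C_b)/(C_e − C_std) = 2.91·(0.482 − 0.0123) / (7.46 − 0.482) = 0.1959 m³/s.

0.196 m³/s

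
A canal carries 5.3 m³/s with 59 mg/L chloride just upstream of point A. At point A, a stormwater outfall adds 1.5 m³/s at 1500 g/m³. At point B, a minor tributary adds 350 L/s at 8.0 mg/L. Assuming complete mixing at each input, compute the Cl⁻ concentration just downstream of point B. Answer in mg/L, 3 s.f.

359 mg/L

After input A: C = (5.3·59 + 1.5·1500) / 6.8 = 376.9 mg/L.
350 L/s = 0.35 m³/s.
After input B: C = (6.8·376.9 + 0.35·8) / 7.15 = 358.8 mg/L.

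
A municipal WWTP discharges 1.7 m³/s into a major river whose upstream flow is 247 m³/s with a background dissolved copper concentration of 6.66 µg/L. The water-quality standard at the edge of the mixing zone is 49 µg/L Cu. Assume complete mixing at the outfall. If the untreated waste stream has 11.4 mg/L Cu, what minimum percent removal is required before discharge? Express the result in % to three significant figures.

6.66 µg/L = 0.00666 mg/L.
49 µg/L = 0.049 mg/L.
Mass balance: 0.049·248.7 = 1.7·Cₑ + 247·0.00666.
Cₑ = (12.19 − 1.645) / 1.7 = 6.201 mg/L.
Required removal = 1 − 6.201/11.4 = 45.61 %.

45.6 %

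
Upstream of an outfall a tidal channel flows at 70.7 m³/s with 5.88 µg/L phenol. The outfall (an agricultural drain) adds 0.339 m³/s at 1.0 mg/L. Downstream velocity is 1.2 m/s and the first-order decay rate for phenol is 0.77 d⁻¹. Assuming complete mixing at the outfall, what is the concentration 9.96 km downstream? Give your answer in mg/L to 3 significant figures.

0.00987 mg/L

5.88 µg/L = 0.00588 mg/L.
After complete mixing, C₀ = (0.339·1 + 70.7·0.00588) / 71.04 = 0.01062 mg/L.
Travel time t = 9960 m / 1.2 m/s = 8300 s = 0.09606 d.
C = 0.01062·exp(−0.77·0.09606) = 0.01062·0.9287 = 0.009866 mg/L.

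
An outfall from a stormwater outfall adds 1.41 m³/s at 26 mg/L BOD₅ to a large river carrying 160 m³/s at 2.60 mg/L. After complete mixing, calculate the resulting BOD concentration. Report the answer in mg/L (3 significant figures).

Flow-weighted mixing gives C = (1.41·26 + 160·2.6) / (1.41 + 160) = 452.7/161.4 = 2.804 mg/L.

2.80 mg/L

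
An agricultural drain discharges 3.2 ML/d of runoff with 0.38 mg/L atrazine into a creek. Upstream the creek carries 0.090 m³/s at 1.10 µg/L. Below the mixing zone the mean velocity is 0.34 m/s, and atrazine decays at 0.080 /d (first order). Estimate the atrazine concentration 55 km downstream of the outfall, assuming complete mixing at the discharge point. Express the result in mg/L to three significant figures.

3.2 ML/d = 0.03704 m³/s.
1.10 µg/L = 0.0011 mg/L.
After complete mixing, C₀ = (0.03704·0.38 + 0.09·0.0011) / 0.127 = 0.1116 mg/L.
Travel time t = 5.5e+04 m / 0.34 m/s = 1.618e+05 s = 1.872 d.
C = 0.1116·exp(−0.080·1.872) = 0.1116·0.8609 = 0.09605 mg/L.

0.0960 mg/L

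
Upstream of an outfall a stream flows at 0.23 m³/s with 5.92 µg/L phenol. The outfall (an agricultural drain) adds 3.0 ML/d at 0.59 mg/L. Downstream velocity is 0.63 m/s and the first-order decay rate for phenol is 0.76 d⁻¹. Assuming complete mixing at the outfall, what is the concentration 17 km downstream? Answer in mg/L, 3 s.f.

0.0651 mg/L

3.0 ML/d = 0.03472 m³/s.
5.92 µg/L = 0.00592 mg/L.
After complete mixing, C₀ = (0.03472·0.59 + 0.23·0.00592) / 0.2647 = 0.08253 mg/L.
Travel time t = 1.7e+04 m / 0.63 m/s = 2.698e+04 s = 0.3123 d.
C = 0.08253·exp(−0.76·0.3123) = 0.08253·0.7887 = 0.06509 mg/L.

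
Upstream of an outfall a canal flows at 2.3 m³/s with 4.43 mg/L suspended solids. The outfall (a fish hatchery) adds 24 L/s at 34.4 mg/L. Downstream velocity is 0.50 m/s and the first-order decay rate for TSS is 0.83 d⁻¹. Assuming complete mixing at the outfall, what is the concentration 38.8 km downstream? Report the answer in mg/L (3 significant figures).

2.25 mg/L

24 L/s = 0.024 m³/s.
After complete mixing, C₀ = (0.024·34.4 + 2.3·4.43) / 2.324 = 4.74 mg/L.
Travel time t = 3.88e+04 m / 0.50 m/s = 7.76e+04 s = 0.8981 d.
C = 4.74·exp(−0.83·0.8981) = 4.74·0.4745 = 2.249 mg/L.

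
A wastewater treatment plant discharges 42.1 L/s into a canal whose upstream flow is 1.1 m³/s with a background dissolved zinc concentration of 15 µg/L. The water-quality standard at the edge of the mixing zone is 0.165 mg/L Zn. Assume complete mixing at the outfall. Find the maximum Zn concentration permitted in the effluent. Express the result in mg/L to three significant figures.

42.1 L/s = 0.0421 m³/s.
15 µg/L = 0.015 mg/L.
Mass balance: 0.165·1.142 = 0.0421·Cₑ + 1.1·0.015.
Cₑ = (0.1884 − 0.0165) / 0.0421 = 4.084 mg/L.

4.08 mg/L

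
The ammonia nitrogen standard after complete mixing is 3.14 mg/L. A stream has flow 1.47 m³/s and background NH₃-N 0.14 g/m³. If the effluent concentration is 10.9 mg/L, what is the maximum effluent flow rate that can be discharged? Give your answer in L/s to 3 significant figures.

568 L/s

Mass balance at complete mixing: C_std·(Q_w + Q_r) = Q_w·C_e + Q_r·C_b.
Rearranging, Q_w = Q_r·(C_std − C_b)/(C_e − C_std) = 1.47·(3.14 − 0.14) / (10.9 − 3.14) = 0.5683 m³/s.
= 568.3 L/s.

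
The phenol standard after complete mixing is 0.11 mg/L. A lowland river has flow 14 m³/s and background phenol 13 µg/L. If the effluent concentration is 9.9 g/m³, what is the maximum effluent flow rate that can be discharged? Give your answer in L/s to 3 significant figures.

13 µg/L = 0.013 mg/L.
Mass balance at complete mixing: C_std·(Q_w + Q_r) = Q_w·C_e + Q_r·C_b.
Rearranging, Q_w = Q_r·(C_std − C_b)/(C_e − C_std) = 14·(0.11 − 0.013) / (9.9 − 0.11) = 0.1387 m³/s.
= 138.7 L/s.

139 L/s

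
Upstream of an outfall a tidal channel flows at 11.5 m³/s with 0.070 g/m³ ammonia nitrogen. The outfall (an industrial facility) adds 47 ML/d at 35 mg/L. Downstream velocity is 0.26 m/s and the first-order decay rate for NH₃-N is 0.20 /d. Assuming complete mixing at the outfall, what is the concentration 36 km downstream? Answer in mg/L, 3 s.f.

1.20 mg/L

47 ML/d = 0.544 m³/s.
After complete mixing, C₀ = (0.544·35 + 11.5·0.07) / 12.04 = 1.648 mg/L.
Travel time t = 3.6e+04 m / 0.26 m/s = 1.385e+05 s = 1.603 d.
C = 1.648·exp(−0.20·1.603) = 1.648·0.7258 = 1.196 mg/L.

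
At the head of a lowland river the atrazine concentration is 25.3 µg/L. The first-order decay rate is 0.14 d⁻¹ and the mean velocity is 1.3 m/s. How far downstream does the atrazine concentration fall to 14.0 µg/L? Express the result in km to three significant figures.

475 km

From C = C₀·e^(−kt), t = ln(C₀/C)/k = ln(25.3/14.0)/0.14 = 0.5917/0.14 = 4.227 d.
Distance = v·t = 1.3 m/s × 3.652e+05 s = 4.748e+05 m = 474.8 km.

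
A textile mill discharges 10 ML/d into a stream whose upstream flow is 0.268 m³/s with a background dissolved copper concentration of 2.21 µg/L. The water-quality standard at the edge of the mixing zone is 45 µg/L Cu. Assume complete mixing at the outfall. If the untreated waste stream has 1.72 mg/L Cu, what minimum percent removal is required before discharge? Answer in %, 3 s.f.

91.6 %

10 ML/d = 0.1157 m³/s.
2.21 µg/L = 0.00221 mg/L.
45 µg/L = 0.045 mg/L.
Mass balance: 0.045·0.3837 = 0.1157·Cₑ + 0.268·0.00221.
Cₑ = (0.01727 − 0.0005923) / 0.1157 = 0.1441 mg/L.
Required removal = 1 − 0.1441/1.72 = 91.62 %.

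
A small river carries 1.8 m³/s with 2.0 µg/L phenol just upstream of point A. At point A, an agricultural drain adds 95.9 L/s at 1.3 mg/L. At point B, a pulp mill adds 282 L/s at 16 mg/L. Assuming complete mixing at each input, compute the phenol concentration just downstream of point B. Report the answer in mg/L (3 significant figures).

2.0 µg/L = 0.002 mg/L.
95.9 L/s = 0.0959 m³/s.
After input A: C = (1.8·0.002 + 0.0959·1.3) / 1.896 = 0.06766 mg/L.
282 L/s = 0.282 m³/s.
After input B: C = (1.896·0.06766 + 0.282·16) / 2.178 = 2.131 mg/L.

2.13 mg/L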